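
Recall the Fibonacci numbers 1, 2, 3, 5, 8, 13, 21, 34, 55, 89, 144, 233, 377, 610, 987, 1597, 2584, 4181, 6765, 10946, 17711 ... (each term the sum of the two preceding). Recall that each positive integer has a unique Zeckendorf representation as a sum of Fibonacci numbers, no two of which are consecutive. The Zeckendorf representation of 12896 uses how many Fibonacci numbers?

7

take 10946 (≤ 12896); 12896 − 10946 = 1950
take 1597 (≤ 1950); 1950 − 1597 = 353
take 233 (≤ 353); 353 − 233 = 120
take 89 (≤ 120); 120 − 89 = 31
take 21 (≤ 31); 31 − 21 = 10
take 8 (≤ 10); 10 − 8 = 2
take 2 (≤ 2); 2 − 2 = 0
12896 = 10946 + 1597 + 233 + 89 + 21 + 8 + 2, which has 7 terms.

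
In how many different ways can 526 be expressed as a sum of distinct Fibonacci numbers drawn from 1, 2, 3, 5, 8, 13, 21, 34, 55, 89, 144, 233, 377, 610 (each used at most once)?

14

Starting from the Zeckendorf form and repeatedly splitting a term F_k into F_{k−1} + F_{k−2} (when neither is already used) reaches every representation.
526 = 377+144+5 = 377+144+3+2 = 377+89+55+5 = 377+89+55+3+2 = 377+89+34+21+5 = … (9 more), for 14 in all.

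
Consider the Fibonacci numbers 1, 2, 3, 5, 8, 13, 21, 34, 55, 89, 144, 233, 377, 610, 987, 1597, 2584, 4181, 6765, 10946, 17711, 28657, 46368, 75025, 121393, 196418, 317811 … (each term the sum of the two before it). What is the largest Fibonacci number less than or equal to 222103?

196418

196418 ≤ 222103 < 317811, so the largest Fibonacci number not exceeding 222103 is 196418.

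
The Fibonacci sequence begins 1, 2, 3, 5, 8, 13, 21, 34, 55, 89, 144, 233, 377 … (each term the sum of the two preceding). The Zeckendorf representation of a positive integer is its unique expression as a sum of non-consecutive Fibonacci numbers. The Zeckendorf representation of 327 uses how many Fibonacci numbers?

233 ≤ 327 < 377, so take 233; remainder 94
89 ≤ 94 < 144, so take 89; remainder 5
5 ≤ 5 < 8, so take 5; remainder 0
327 = 233 + 89 + 5, which has 3 terms.

3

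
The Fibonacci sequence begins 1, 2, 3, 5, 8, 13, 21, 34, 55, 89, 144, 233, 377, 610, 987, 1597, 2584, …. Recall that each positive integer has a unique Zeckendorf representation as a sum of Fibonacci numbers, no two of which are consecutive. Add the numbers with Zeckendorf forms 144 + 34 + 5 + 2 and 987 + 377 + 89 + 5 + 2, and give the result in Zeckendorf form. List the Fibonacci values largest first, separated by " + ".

1597 + 34 + 13 + 1

The two numbers are 185 and 1460, so their sum is 1645.
largest Fibonacci ≤ 1645 is 1597; 1645 − 1597 = 48
largest Fibonacci ≤ 48 is 34; 48 − 34 = 14
largest Fibonacci ≤ 14 is 13; 14 − 13 = 1
largest Fibonacci ≤ 1 is 1; 1 − 1 = 0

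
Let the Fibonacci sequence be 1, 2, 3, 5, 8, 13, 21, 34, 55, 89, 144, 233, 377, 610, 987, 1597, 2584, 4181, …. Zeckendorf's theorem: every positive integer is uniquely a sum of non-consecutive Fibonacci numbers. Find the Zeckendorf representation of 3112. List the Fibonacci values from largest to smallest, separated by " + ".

2584 + 377 + 144 + 5 + 2

Greedy algorithm:
take 2584 (≤ 3112); 3112 − 2584 = 528
take 377 (≤ 528); 528 − 377 = 151
take 144 (≤ 151); 151 − 144 = 7
take 5 (≤ 7); 7 − 5 = 2
take 2 (≤ 2); 2 − 2 = 0
So 3112 = 2584 + 377 + 144 + 5 + 2, with no two terms consecutive in the sequence.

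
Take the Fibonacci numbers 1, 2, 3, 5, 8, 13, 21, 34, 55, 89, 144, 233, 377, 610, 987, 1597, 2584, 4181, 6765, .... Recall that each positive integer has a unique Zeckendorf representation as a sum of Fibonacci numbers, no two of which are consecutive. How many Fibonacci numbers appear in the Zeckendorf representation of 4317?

4

take 4181 (≤ 4317); 4317 − 4181 = 136
take 89 (≤ 136); 136 − 89 = 47
take 34 (≤ 47); 47 − 34 = 13
take 13 (≤ 13); 13 − 13 = 0
4317 = 4181 + 89 + 34 + 13, which has 4 terms.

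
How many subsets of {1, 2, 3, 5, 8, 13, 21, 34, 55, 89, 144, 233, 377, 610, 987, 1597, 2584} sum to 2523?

Each representation comes from the Zeckendorf form by replacing some F_k with F_{k−1} + F_{k−2} where possible.
2523 = 1597+610+233+55+21+5+2 = 1597+610+233+55+13+8+5+2 = 1597+610+144+89+55+21+5+2 = … (9 more), for 12 in all.

12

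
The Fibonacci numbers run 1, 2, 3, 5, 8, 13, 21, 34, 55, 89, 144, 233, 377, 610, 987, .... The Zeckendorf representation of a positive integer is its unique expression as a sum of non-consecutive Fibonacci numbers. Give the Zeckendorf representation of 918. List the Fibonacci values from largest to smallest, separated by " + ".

Greedily peel off the largest Fibonacci term at each step:
610 ≤ 918 < 987, so take 610; remainder 308
233 ≤ 308 < 377, so take 233; remainder 75
55 ≤ 75 < 89, so take 55; remainder 20
13 ≤ 20 < 21, so take 13; remainder 7
5 ≤ 7 < 8, so take 5; remainder 2
2 ≤ 2 < 3, so take 2; remainder 0
So 918 = 610 + 233 + 55 + 13 + 5 + 2, with no two terms consecutive in the sequence.

610 + 233 + 55 + 13 + 5 + 2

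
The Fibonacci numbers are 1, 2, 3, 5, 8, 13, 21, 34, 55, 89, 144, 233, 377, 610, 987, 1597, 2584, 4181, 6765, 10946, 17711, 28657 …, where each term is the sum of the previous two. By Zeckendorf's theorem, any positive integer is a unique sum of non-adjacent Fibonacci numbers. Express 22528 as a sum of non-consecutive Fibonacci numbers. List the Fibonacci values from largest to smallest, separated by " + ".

take 17711 (≤ 22528); 22528 − 17711 = 4817
take 4181 (≤ 4817); 4817 − 4181 = 636
take 610 (≤ 636); 636 − 610 = 26
take 21 (≤ 26); 26 − 21 = 5
take 5 (≤ 5); 5 − 5 = 0
So 22528 = 17711 + 4181 + 610 + 21 + 5, with no two terms consecutive in the sequence.

17711 + 4181 + 610 + 21 + 5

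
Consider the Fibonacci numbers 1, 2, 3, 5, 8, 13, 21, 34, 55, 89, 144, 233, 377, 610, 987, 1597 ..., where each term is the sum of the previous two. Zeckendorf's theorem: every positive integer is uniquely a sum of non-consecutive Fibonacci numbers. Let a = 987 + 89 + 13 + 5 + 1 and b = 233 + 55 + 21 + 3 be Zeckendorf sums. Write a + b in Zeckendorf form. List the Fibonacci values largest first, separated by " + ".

987 + 377 + 34 + 8 + 1

The two numbers are 1095 and 312, so their sum is 1407.
take 987 (≤ 1407); 1407 − 987 = 420
take 377 (≤ 420); 420 − 377 = 43
take 34 (≤ 43); 43 − 34 = 9
take 8 (≤ 9); 9 − 8 = 1
take 1 (≤ 1); 1 − 1 = 0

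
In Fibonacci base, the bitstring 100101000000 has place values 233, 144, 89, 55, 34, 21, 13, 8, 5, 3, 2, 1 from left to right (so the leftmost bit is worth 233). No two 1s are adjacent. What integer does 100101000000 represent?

Summing the place values of the 1 bits: 233 + 55 + 21 = 309.

309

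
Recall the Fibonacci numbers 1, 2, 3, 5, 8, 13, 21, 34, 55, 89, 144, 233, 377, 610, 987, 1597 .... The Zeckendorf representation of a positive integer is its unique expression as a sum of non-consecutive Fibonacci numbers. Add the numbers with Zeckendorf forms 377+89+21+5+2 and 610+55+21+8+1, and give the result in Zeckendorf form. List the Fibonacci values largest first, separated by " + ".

The two numbers are 494 and 695, so their sum is 1189.
Greedy algorithm:
largest Fibonacci ≤ 1189 is 987; 1189 − 987 = 202
largest Fibonacci ≤ 202 is 144; 202 − 144 = 58
largest Fibonacci ≤ 58 is 55; 58 − 55 = 3
largest Fibonacci ≤ 3 is 3; 3 − 3 = 0

987 + 144 + 55 + 3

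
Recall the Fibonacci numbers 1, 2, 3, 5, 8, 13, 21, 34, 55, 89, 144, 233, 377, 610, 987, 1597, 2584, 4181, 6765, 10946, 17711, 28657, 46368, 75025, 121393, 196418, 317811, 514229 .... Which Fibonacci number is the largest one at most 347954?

317811

317811 ≤ 347954 < 514229, so the largest Fibonacci number not exceeding 347954 is 317811.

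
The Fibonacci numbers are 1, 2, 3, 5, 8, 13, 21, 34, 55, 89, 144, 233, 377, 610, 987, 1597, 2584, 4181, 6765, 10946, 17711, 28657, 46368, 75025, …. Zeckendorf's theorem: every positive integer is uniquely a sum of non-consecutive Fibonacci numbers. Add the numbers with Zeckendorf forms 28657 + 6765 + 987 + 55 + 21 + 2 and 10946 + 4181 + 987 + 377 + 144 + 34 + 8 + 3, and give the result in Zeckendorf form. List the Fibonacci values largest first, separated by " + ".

46368 + 6765 + 34

The two numbers are 36487 and 16680, so their sum is 53167.
Greedy algorithm:
46368 ≤ 53167 < 75025, so take 46368; remainder 6799
6765 ≤ 6799 < 10946, so take 6765; remainder 34
34 ≤ 34 < 55, so take 34; remainder 0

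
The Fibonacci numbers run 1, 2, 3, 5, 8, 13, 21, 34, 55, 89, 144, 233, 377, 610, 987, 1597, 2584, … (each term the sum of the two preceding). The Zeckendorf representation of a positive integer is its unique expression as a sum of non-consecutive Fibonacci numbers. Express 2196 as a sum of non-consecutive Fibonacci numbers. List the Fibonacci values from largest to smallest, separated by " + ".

1597 + 377 + 144 + 55 + 21 + 2

Repeatedly subtract the largest Fibonacci number that fits:
1597 ≤ 2196 < 2584, so take 1597; remainder 599
377 ≤ 599 < 610, so take 377; remainder 222
144 ≤ 222 < 233, so take 144; remainder 78
55 ≤ 78 < 89, so take 55; remainder 23
21 ≤ 23 < 34, so take 21; remainder 2
2 ≤ 2 < 3, so take 2; remainder 0
So 2196 = 1597 + 377 + 144 + 55 + 21 + 2, with no two terms consecutive in the sequence.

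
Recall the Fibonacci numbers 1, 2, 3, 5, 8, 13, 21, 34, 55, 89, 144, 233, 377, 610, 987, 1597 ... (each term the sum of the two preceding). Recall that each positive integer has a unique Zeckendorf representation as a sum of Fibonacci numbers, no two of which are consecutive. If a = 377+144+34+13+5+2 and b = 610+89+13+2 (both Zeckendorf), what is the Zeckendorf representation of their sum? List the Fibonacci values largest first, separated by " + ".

987 + 233 + 55 + 13 + 1

The two numbers are 575 and 714, so their sum is 1289.
Repeatedly subtract the largest Fibonacci number that fits:
1289: greatest Fibonacci not exceeding it is 987, leaving 302
302: greatest Fibonacci not exceeding it is 233, leaving 69
69: greatest Fibonacci not exceeding it is 55, leaving 14
14: greatest Fibonacci not exceeding it is 13, leaving 1
1: greatest Fibonacci not exceeding it is 1, leaving 0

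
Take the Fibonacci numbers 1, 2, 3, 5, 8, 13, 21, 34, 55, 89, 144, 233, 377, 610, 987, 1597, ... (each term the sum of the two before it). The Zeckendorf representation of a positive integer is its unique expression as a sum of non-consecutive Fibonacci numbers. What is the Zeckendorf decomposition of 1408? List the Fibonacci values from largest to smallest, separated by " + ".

take 987 (≤ 1408); 1408 − 987 = 421
take 377 (≤ 421); 421 − 377 = 44
take 34 (≤ 44); 44 − 34 = 10
take 8 (≤ 10); 10 − 8 = 2
take 2 (≤ 2); 2 − 2 = 0
So 1408 = 987 + 377 + 34 + 8 + 2, with no two terms consecutive in the sequence.

987 + 377 + 34 + 8 + 2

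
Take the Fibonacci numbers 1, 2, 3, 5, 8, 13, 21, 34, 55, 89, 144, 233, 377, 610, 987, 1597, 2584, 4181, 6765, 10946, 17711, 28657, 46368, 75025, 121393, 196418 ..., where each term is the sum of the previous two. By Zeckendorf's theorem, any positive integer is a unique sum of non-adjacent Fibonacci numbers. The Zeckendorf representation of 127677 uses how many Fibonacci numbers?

Greedy algorithm:
take 121393 (≤ 127677); 127677 − 121393 = 6284
take 4181 (≤ 6284); 6284 − 4181 = 2103
take 1597 (≤ 2103); 2103 − 1597 = 506
take 377 (≤ 506); 506 − 377 = 129
take 89 (≤ 129); 129 − 89 = 40
take 34 (≤ 40); 40 − 34 = 6
take 5 (≤ 6); 6 − 5 = 1
take 1 (≤ 1); 1 − 1 = 0
127677 = 121393 + 4181 + 1597 + 377 + 89 + 34 + 5 + 1, which has 8 terms.

8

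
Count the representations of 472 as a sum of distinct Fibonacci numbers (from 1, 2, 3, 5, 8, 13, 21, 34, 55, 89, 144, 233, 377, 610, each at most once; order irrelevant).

14

472 = 377+89+5+1 = 377+89+3+2+1 = 377+55+34+5+1 = … (11 more), for 14 in all.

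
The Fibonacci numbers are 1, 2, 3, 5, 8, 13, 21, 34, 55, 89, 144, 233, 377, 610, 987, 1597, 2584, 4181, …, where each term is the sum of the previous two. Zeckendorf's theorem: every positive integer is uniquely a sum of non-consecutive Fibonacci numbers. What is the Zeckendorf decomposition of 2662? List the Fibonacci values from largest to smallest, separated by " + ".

2584 ≤ 2662 < 4181, so take 2584; remainder 78
55 ≤ 78 < 89, so take 55; remainder 23
21 ≤ 23 < 34, so take 21; remainder 2
2 ≤ 2 < 3, so take 2; remainder 0
So 2662 = 2584 + 55 + 21 + 2, with no two terms consecutive in the sequence.

2584 + 55 + 21 + 2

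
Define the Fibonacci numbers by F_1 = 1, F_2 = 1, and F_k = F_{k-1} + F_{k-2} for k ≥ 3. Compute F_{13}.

Iterating the recurrence up to F_{8} = 21 and F_{7} = 13:
F_{9} = F_{8} + F_{7} = 21 + 13 = 34
F_{10} = F_{9} + F_{8} = 34 + 21 = 55
F_{11} = F_{10} + F_{9} = 55 + 34 = 89
F_{12} = F_{11} + F_{10} = 89 + 55 = 144
F_{13} = F_{12} + F_{11} = 144 + 89 = 233

233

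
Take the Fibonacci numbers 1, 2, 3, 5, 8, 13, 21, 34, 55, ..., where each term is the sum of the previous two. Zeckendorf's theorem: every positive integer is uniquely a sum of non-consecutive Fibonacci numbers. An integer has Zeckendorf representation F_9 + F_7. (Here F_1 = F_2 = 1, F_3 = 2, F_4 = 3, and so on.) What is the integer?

F_9 + F_7 = 34 + 13 = 47.

47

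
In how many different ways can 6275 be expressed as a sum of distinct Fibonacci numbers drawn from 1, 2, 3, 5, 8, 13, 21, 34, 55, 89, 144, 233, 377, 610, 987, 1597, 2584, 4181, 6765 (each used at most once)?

Starting from the Zeckendorf form and repeatedly splitting a term F_k into F_{k−1} + F_{k−2} (when neither is already used) reaches every representation.
6275 = 4181+1597+377+89+21+8+2 = 4181+1597+377+89+21+5+3+2 = 4181+1597+377+55+34+21+8+2 = … (33 more), for 36 in all.

36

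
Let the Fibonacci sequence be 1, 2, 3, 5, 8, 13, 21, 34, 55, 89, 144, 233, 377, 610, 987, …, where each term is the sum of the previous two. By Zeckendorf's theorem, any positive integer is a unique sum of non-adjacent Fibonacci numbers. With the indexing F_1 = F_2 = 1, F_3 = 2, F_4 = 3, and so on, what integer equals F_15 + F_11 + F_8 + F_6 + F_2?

F_15 + F_11 + F_8 + F_6 + F_2 = 610 + 89 + 21 + 8 + 1 = 729.

729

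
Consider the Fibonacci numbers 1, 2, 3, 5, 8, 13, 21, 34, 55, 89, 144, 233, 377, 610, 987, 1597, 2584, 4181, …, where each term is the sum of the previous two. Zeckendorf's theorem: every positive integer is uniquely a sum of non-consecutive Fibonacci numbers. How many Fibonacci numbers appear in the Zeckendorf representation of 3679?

6

Greedily peel off the largest Fibonacci term at each step:
3679: greatest Fibonacci not exceeding it is 2584, leaving 1095
1095: greatest Fibonacci not exceeding it is 987, leaving 108
108: greatest Fibonacci not exceeding it is 89, leaving 19
19: greatest Fibonacci not exceeding it is 13, leaving 6
6: greatest Fibonacci not exceeding it is 5, leaving 1
1: greatest Fibonacci not exceeding it is 1, leaving 0
3679 = 2584 + 987 + 89 + 13 + 5 + 1, which has 6 terms.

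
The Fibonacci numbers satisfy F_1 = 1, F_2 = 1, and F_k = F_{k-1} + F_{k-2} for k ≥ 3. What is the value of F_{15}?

Iterating the recurrence up to F_{11} = 89 and F_{10} = 55:
F_{12} = F_{11} + F_{10} = 89 + 55 = 144
F_{13} = F_{12} + F_{11} = 144 + 89 = 233
F_{14} = F_{13} + F_{12} = 233 + 144 = 377
F_{15} = F_{14} + F_{13} = 377 + 233 = 610

610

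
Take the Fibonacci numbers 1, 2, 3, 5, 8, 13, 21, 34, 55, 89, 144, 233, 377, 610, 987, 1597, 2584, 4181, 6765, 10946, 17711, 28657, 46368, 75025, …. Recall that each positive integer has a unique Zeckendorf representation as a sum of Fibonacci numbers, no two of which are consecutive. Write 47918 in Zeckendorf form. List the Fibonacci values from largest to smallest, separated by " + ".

Repeatedly subtract the largest Fibonacci number that fits:
largest Fibonacci ≤ 47918 is 46368; 47918 − 46368 = 1550
largest Fibonacci ≤ 1550 is 987; 1550 − 987 = 563
largest Fibonacci ≤ 563 is 377; 563 − 377 = 186
largest Fibonacci ≤ 186 is 144; 186 − 144 = 42
largest Fibonacci ≤ 42 is 34; 42 − 34 = 8
largest Fibonacci ≤ 8 is 8; 8 − 8 = 0
So 47918 = 46368 + 987 + 377 + 144 + 34 + 8, with no two terms consecutive in the sequence.

46368 + 987 + 377 + 144 + 34 + 8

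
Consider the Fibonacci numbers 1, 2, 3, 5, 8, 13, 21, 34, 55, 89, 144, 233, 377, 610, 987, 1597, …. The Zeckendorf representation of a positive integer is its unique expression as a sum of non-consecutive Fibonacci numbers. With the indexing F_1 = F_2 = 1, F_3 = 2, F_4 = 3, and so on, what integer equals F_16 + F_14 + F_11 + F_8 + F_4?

F_16 + F_14 + F_11 + F_8 + F_4 = 987 + 377 + 89 + 21 + 3 = 1477.

1477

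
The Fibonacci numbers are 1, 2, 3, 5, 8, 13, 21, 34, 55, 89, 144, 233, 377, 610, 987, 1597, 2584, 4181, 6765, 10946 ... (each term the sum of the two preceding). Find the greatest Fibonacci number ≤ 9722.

6765

6765 ≤ 9722 < 10946, so the largest Fibonacci number not exceeding 9722 is 6765.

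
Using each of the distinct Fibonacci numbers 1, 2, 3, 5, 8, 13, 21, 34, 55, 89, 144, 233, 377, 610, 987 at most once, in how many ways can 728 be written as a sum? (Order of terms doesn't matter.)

Starting from the Zeckendorf form and repeatedly splitting a term F_k into F_{k−1} + F_{k−2} (when neither is already used) reaches every representation.
728 = 610+89+21+8 = 610+89+21+5+3 = 610+55+34+21+8 = … (22 more), for 25 in all.

25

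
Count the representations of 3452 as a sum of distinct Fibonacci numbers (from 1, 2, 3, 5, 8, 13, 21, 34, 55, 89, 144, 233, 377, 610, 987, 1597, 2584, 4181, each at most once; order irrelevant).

Each representation comes from the Zeckendorf form by replacing some F_k with F_{k−1} + F_{k−2} where possible.
3452 = 2584+610+233+21+3+1 = 2584+610+233+13+8+3+1 = 2584+610+144+89+21+3+1 = 1597+987+610+233+21+3+1 = 2584+610+144+89+13+8+3+1 = … (15 more), for 20 in all.

20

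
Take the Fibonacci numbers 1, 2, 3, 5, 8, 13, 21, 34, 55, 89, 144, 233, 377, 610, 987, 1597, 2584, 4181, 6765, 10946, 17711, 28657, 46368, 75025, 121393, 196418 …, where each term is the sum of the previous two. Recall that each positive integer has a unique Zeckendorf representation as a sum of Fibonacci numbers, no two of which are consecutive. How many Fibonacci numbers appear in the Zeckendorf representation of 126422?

126422 − 121393 = 5029
5029 − 4181 = 848
848 − 610 = 238
238 − 233 = 5
5 − 5 = 0
126422 = 121393 + 4181 + 610 + 233 + 5, which has 5 terms.

5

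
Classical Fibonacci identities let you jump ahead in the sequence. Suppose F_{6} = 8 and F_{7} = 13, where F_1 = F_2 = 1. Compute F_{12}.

By the doubling identity F_{2k} = F_k(2F_{k+1} − F_k): F_{12} = 8·(2·13 − 8) = 8·18 = 144.

144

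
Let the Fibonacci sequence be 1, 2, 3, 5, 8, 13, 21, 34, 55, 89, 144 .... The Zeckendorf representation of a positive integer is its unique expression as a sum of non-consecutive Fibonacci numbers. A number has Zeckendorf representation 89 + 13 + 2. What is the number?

104

89 + 13 + 2 = 104.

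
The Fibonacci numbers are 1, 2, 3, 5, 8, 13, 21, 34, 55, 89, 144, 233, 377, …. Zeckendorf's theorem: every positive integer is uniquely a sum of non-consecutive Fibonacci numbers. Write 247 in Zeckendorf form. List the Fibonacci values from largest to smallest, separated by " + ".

233 + 13 + 1

Repeatedly subtract the largest Fibonacci number that fits:
take 233 (≤ 247); 247 − 233 = 14
take 13 (≤ 14); 14 − 13 = 1
take 1 (≤ 1); 1 − 1 = 0
So 247 = 233 + 13 + 1, with no two terms consecutive in the sequence.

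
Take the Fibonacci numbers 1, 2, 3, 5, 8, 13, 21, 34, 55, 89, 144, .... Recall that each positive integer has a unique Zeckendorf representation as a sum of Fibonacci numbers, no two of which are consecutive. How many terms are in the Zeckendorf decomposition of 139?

4

Greedily peel off the largest Fibonacci term at each step:
139 − 89 = 50
50 − 34 = 16
16 − 13 = 3
3 − 3 = 0
139 = 89 + 34 + 13 + 3, which has 4 terms.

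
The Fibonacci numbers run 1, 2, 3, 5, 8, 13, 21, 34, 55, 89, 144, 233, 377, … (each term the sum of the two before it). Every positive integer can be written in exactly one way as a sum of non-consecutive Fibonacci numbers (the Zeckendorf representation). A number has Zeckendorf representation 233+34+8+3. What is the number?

278

233+34+8+3 = 278.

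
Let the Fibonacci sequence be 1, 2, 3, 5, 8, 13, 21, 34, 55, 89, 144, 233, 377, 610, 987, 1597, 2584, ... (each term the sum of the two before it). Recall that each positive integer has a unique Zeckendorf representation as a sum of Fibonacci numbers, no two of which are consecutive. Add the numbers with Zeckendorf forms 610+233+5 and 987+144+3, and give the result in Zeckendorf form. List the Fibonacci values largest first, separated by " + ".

The two numbers are 848 and 1134, so their sum is 1982.
Greedy algorithm:
1597 ≤ 1982 < 2584, so take 1597; remainder 385
377 ≤ 385 < 610, so take 377; remainder 8
8 ≤ 8 < 13, so take 8; remainder 0

1597 + 377 + 8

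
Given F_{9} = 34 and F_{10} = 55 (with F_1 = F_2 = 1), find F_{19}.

By F_{2k+1} = F_k² + F_{k+1}²: F_{19} = 34² + 55² = 1156 + 3025 = 4181.

4181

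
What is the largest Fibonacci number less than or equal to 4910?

4181 ≤ 4910 < 6765, so the largest Fibonacci number not exceeding 4910 is 4181.

4181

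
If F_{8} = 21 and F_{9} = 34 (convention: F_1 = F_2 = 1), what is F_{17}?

By F_{2k+1} = F_k² + F_{k+1}²: F_{17} = 21² + 34² = 441 + 1156 = 1597.

1597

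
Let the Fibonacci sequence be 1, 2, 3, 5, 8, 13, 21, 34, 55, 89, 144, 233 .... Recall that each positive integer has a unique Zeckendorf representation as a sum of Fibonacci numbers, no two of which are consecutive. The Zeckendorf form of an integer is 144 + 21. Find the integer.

165

144 + 21 = 165.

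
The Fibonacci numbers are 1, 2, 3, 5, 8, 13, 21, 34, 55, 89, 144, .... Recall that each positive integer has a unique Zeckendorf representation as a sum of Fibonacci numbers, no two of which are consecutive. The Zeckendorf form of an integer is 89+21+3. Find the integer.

89+21+3 = 113.

113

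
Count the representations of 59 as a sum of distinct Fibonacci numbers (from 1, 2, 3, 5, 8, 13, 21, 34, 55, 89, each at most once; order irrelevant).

Starting from the Zeckendorf form and repeatedly splitting a term F_k into F_{k−1} + F_{k−2} (when neither is already used) reaches every representation.
59 = 55+3+1 = 34+21+3+1 = 34+13+8+3+1 — 3 representations.

3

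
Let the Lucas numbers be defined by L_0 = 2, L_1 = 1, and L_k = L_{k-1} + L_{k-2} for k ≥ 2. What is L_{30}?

Iterating the recurrence up to L_{22} = 39603 and L_{21} = 24476:
L_{23} = L_{22} + L_{21} = 39603 + 24476 = 64079
L_{24} = L_{23} + L_{22} = 64079 + 39603 = 103682
L_{25} = L_{24} + L_{23} = 103682 + 64079 = 167761
L_{26} = L_{25} + L_{24} = 167761 + 103682 = 271443
L_{27} = L_{26} + L_{25} = 271443 + 167761 = 439204
L_{28} = L_{27} + L_{26} = 439204 + 271443 = 710647
L_{29} = L_{28} + L_{27} = 710647 + 439204 = 1149851
L_{30} = L_{29} + L_{28} = 1149851 + 710647 = 1860498

1860498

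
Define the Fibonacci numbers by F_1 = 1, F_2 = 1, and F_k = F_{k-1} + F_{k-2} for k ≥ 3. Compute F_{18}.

2584

Iterating the recurrence up to F_{14} = 377 and F_{13} = 233:
F_{15} = F_{14} + F_{13} = 377 + 233 = 610
F_{16} = F_{15} + F_{14} = 610 + 377 = 987
F_{17} = F_{16} + F_{15} = 987 + 610 = 1597
F_{18} = F_{17} + F_{16} = 1597 + 987 = 2584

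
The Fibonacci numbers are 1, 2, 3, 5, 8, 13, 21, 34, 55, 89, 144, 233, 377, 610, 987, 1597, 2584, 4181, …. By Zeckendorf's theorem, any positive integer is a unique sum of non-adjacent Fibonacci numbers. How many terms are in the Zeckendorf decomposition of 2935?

Greedy algorithm:
largest Fibonacci ≤ 2935 is 2584; 2935 − 2584 = 351
largest Fibonacci ≤ 351 is 233; 351 − 233 = 118
largest Fibonacci ≤ 118 is 89; 118 − 89 = 29
largest Fibonacci ≤ 29 is 21; 29 − 21 = 8
largest Fibonacci ≤ 8 is 8; 8 − 8 = 0
2935 = 2584 + 233 + 89 + 21 + 8, which has 5 terms.

5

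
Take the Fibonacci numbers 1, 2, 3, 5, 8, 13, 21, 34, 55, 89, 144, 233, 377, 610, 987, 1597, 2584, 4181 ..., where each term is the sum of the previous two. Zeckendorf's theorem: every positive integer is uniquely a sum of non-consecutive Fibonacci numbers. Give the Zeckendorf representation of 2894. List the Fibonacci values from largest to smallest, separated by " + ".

Greedily peel off the largest Fibonacci term at each step:
2584 ≤ 2894 < 4181, so take 2584; remainder 310
233 ≤ 310 < 377, so take 233; remainder 77
55 ≤ 77 < 89, so take 55; remainder 22
21 ≤ 22 < 34, so take 21; remainder 1
1 ≤ 1 < 2, so take 1; remainder 0
So 2894 = 2584 + 233 + 55 + 21 + 1, with no two terms consecutive in the sequence.

2584 + 233 + 55 + 21 + 1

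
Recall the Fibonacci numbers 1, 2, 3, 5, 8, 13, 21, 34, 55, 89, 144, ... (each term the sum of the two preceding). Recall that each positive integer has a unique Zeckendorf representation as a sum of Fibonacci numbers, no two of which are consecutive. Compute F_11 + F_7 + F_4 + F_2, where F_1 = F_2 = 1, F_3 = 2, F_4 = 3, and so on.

F_11 + F_7 + F_4 + F_2 = 89 + 13 + 3 + 1 = 106.

106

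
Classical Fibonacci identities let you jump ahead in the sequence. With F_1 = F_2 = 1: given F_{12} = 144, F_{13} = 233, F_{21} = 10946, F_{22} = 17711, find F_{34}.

By the addition formula F_{m+n} = F_m F_{n+1} + F_{m−1} F_n with m=13, n=21: F_{34} = 233·17711 + 144·10946 = 4126663 + 1576224 = 5702887.

5702887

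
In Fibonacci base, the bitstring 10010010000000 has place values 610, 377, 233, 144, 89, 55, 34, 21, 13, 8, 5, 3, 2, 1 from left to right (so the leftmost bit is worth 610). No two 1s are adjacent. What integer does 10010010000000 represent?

Summing the place values of the 1 bits: 610 + 144 + 34 = 788.

788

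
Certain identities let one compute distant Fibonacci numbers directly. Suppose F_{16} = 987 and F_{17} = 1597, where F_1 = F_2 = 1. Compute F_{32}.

2178309

By the doubling identity F_{2k} = F_k(2F_{k+1} − F_k): F_{32} = 987·(2·1597 − 987) = 987·2207 = 2178309.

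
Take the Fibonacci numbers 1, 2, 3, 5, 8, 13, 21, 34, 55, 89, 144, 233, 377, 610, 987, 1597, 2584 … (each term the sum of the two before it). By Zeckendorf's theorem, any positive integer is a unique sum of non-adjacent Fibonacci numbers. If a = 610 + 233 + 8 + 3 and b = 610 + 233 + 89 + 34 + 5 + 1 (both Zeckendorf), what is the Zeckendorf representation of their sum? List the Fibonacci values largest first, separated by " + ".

The two numbers are 854 and 972, so their sum is 1826.
1597 ≤ 1826 < 2584, so take 1597; remainder 229
144 ≤ 229 < 233, so take 144; remainder 85
55 ≤ 85 < 89, so take 55; remainder 30
21 ≤ 30 < 34, so take 21; remainder 9
8 ≤ 9 < 13, so take 8; remainder 1
1 ≤ 1 < 2, so take 1; remainder 0

1597 + 144 + 55 + 21 + 8 + 1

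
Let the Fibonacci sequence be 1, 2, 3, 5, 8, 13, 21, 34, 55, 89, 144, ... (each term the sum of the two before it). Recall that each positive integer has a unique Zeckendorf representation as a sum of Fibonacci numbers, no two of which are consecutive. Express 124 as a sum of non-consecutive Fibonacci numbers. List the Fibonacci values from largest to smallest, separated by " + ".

89 + 34 + 1

Repeatedly subtract the largest Fibonacci number that fits:
124: greatest Fibonacci not exceeding it is 89, leaving 35
35: greatest Fibonacci not exceeding it is 34, leaving 1
1: greatest Fibonacci not exceeding it is 1, leaving 0
So 124 = 89 + 34 + 1, with no two terms consecutive in the sequence.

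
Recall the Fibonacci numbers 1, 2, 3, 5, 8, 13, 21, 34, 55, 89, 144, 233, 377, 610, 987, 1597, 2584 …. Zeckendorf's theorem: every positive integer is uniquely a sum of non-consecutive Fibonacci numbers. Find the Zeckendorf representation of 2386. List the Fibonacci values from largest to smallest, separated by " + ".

1597 + 610 + 144 + 34 + 1

2386 − 1597 = 789
789 − 610 = 179
179 − 144 = 35
35 − 34 = 1
1 − 1 = 0
So 2386 = 1597 + 610 + 144 + 34 + 1, with no two terms consecutive in the sequence.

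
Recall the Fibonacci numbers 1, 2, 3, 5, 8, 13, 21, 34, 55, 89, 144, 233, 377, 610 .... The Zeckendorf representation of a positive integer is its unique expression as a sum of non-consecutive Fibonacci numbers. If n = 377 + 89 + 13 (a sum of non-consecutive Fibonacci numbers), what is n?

377 + 89 + 13 = 479.

479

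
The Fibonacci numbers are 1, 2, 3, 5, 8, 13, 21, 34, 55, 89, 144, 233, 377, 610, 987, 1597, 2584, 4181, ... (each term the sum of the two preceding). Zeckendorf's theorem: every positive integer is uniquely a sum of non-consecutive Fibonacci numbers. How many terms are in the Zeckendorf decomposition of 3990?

Repeatedly subtract the largest Fibonacci number that fits:
subtract 2584 from 3990: 1406 remains
subtract 987 from 1406: 419 remains
subtract 377 from 419: 42 remains
subtract 34 from 42: 8 remains
subtract 8 from 8: 0 remains
3990 = 2584 + 987 + 377 + 34 + 8, which has 5 terms.

5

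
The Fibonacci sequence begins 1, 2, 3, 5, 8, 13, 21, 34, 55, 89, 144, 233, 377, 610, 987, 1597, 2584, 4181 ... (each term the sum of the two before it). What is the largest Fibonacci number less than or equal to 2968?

2584 ≤ 2968 < 4181, so the largest Fibonacci number not exceeding 2968 is 2584.

2584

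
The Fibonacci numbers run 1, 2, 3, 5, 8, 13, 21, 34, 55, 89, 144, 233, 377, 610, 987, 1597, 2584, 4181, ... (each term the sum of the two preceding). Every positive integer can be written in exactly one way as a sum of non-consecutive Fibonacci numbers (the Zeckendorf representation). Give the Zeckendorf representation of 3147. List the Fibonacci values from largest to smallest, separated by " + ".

2584 + 377 + 144 + 34 + 8

3147 − 2584 = 563
563 − 377 = 186
186 − 144 = 42
42 − 34 = 8
8 − 8 = 0
So 3147 = 2584 + 377 + 144 + 34 + 8, with no two terms consecutive in the sequence.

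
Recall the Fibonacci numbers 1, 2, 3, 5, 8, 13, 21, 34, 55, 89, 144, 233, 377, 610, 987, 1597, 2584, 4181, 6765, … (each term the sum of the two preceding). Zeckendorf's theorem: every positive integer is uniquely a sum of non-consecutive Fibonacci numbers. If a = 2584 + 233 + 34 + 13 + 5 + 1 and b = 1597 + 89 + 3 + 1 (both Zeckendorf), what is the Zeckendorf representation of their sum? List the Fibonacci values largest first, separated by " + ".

The two numbers are 2870 and 1690, so their sum is 4560.
4560 − 4181 = 379
379 − 377 = 2
2 − 2 = 0

4181 + 377 + 2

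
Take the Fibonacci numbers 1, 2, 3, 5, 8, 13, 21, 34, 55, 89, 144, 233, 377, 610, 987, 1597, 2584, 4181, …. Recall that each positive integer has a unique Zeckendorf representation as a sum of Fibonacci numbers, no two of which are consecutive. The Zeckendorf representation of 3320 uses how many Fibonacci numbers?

5

Greedy algorithm:
3320 − 2584 = 736
736 − 610 = 126
126 − 89 = 37
37 − 34 = 3
3 − 3 = 0
3320 = 2584 + 610 + 89 + 34 + 3, which has 5 terms.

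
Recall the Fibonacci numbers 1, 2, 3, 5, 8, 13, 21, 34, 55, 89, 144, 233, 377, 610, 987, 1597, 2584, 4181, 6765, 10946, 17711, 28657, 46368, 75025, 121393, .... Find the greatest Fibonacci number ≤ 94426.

75025

75025 ≤ 94426 < 121393, so the largest Fibonacci number not exceeding 94426 is 75025.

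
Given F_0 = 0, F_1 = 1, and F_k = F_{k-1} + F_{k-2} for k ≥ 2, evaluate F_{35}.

9227465

Iterating the recurrence up to F_{31} = 1346269 and F_{30} = 832040:
F_{32} = F_{31} + F_{30} = 1346269 + 832040 = 2178309
F_{33} = F_{32} + F_{31} = 2178309 + 1346269 = 3524578
F_{34} = F_{33} + F_{32} = 3524578 + 2178309 = 5702887
F_{35} = F_{34} + F_{33} = 5702887 + 3524578 = 9227465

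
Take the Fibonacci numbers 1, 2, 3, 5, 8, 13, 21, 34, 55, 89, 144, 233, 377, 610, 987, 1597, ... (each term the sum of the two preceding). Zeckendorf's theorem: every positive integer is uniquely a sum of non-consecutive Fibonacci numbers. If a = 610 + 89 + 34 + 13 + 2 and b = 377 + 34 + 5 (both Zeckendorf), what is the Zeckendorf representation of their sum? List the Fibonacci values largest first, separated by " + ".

987 + 144 + 21 + 8 + 3 + 1

The two numbers are 748 and 416, so their sum is 1164.
subtract 987 from 1164: 177 remains
subtract 144 from 177: 33 remains
subtract 21 from 33: 12 remains
subtract 8 from 12: 4 remains
subtract 3 from 4: 1 remains
subtract 1 from 1: 0 remains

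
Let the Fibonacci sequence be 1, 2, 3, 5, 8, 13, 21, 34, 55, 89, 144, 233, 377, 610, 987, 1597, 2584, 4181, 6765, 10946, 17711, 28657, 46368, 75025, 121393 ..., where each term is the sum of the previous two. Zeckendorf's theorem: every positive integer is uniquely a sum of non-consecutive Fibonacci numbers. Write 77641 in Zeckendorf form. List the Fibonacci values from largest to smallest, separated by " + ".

Repeatedly subtract the largest Fibonacci number that fits:
77641: greatest Fibonacci not exceeding it is 75025, leaving 2616
2616: greatest Fibonacci not exceeding it is 2584, leaving 32
32: greatest Fibonacci not exceeding it is 21, leaving 11
11: greatest Fibonacci not exceeding it is 8, leaving 3
3: greatest Fibonacci not exceeding it is 3, leaving 0
So 77641 = 75025 + 2584 + 21 + 8 + 3, with no two terms consecutive in the sequence.

75025 + 2584 + 21 + 8 + 3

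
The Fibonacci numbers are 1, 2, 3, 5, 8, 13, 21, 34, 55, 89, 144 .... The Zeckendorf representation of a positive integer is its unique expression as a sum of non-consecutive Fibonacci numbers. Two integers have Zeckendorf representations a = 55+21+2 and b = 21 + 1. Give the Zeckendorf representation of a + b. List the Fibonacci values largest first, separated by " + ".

The two numbers are 78 and 22, so their sum is 100.
Greedy algorithm:
100 − 89 = 11
11 − 8 = 3
3 − 3 = 0

89 + 8 + 3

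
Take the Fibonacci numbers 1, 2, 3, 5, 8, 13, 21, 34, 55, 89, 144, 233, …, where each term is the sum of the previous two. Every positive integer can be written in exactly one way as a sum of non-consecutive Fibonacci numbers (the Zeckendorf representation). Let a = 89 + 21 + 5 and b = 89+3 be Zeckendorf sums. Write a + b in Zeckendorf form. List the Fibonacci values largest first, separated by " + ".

144 + 55 + 8

The two numbers are 115 and 92, so their sum is 207.
Greedily peel off the largest Fibonacci term at each step:
207 − 144 = 63
63 − 55 = 8
8 − 8 = 0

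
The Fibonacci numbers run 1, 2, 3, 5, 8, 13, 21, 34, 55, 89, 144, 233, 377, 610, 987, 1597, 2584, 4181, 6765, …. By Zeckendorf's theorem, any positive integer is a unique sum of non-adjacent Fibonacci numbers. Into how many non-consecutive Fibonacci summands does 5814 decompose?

take 4181 (≤ 5814); 5814 − 4181 = 1633
take 1597 (≤ 1633); 1633 − 1597 = 36
take 34 (≤ 36); 36 − 34 = 2
take 2 (≤ 2); 2 − 2 = 0
5814 = 4181 + 1597 + 34 + 2, which has 4 terms.

4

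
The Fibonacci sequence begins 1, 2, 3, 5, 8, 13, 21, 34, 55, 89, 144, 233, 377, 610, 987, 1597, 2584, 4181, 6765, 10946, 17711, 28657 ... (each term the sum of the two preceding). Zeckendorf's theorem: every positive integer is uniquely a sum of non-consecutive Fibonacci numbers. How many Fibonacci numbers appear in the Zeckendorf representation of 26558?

Repeatedly subtract the largest Fibonacci number that fits:
17711 ≤ 26558 < 28657, so take 17711; remainder 8847
6765 ≤ 8847 < 10946, so take 6765; remainder 2082
1597 ≤ 2082 < 2584, so take 1597; remainder 485
377 ≤ 485 < 610, so take 377; remainder 108
89 ≤ 108 < 144, so take 89; remainder 19
13 ≤ 19 < 21, so take 13; remainder 6
5 ≤ 6 < 8, so take 5; remainder 1
1 ≤ 1 < 2, so take 1; remainder 0
26558 = 17711 + 6765 + 1597 + 377 + 89 + 13 + 5 + 1, which has 8 terms.

8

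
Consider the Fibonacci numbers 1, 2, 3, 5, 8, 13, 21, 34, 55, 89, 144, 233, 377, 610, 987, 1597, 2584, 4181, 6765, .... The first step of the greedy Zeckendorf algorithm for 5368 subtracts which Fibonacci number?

4181 ≤ 5368 < 6765, so the largest Fibonacci number not exceeding 5368 is 4181.

4181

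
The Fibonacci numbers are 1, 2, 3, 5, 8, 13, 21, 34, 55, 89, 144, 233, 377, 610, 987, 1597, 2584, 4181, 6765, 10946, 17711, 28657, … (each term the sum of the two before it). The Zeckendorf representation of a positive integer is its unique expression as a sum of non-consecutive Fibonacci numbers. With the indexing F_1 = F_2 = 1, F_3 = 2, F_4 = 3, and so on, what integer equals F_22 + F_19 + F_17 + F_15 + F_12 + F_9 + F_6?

F_22 + F_19 + F_17 + F_15 + F_12 + F_9 + F_6 = 17711 + 4181 + 1597 + 610 + 144 + 34 + 8 = 24285.

24285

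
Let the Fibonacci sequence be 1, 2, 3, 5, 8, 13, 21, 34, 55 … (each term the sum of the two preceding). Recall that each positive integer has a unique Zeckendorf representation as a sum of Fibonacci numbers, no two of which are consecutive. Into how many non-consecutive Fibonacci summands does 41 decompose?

Repeatedly subtract the largest Fibonacci number that fits:
subtract 34 from 41: 7 remains
subtract 5 from 7: 2 remains
subtract 2 from 2: 0 remains
41 = 34 + 5 + 2, which has 3 terms.

3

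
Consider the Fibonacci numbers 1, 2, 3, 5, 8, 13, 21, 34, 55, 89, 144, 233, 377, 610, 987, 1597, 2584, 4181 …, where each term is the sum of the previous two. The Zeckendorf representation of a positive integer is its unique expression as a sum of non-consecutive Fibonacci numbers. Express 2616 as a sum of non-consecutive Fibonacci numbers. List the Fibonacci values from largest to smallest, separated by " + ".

2584 + 21 + 8 + 3

Greedy algorithm:
subtract 2584 from 2616: 32 remains
subtract 21 from 32: 11 remains
subtract 8 from 11: 3 remains
subtract 3 from 3: 0 remains
So 2616 = 2584 + 21 + 8 + 3, with no two terms consecutive in the sequence.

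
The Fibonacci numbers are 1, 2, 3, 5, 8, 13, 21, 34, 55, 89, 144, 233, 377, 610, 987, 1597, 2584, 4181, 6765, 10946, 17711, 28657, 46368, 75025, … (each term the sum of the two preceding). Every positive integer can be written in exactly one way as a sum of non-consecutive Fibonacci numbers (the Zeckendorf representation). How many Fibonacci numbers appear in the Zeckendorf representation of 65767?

5

largest Fibonacci ≤ 65767 is 46368; 65767 − 46368 = 19399
largest Fibonacci ≤ 19399 is 17711; 19399 − 17711 = 1688
largest Fibonacci ≤ 1688 is 1597; 1688 − 1597 = 91
largest Fibonacci ≤ 91 is 89; 91 − 89 = 2
largest Fibonacci ≤ 2 is 2; 2 − 2 = 0
65767 = 46368 + 17711 + 1597 + 89 + 2, which has 5 terms.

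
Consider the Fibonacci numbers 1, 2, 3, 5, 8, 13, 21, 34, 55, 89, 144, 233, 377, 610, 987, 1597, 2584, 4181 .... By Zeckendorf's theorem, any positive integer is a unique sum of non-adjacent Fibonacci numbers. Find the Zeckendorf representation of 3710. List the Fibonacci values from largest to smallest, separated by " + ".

2584 + 987 + 89 + 34 + 13 + 3

Greedy algorithm:
3710: greatest Fibonacci not exceeding it is 2584, leaving 1126
1126: greatest Fibonacci not exceeding it is 987, leaving 139
139: greatest Fibonacci not exceeding it is 89, leaving 50
50: greatest Fibonacci not exceeding it is 34, leaving 16
16: greatest Fibonacci not exceeding it is 13, leaving 3
3: greatest Fibonacci not exceeding it is 3, leaving 0
So 3710 = 2584 + 987 + 89 + 34 + 13 + 3, with no two terms consecutive in the sequence.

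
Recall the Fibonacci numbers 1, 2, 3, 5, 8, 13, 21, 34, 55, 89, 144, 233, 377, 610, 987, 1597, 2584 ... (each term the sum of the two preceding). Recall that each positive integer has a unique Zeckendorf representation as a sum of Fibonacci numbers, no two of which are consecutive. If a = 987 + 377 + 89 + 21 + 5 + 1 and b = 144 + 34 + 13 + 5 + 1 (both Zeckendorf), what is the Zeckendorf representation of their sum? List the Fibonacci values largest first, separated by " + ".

The two numbers are 1480 and 197, so their sum is 1677.
Repeatedly subtract the largest Fibonacci number that fits:
1677 − 1597 = 80
80 − 55 = 25
25 − 21 = 4
4 − 3 = 1
1 − 1 = 0

1597 + 55 + 21 + 3 + 1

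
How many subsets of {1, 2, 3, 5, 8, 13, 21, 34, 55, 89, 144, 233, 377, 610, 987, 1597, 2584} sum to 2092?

40

Starting from the Zeckendorf form and repeatedly splitting a term F_k into F_{k−1} + F_{k−2} (when neither is already used) reaches every representation.
2092 = 1597+377+89+21+8 = 1597+377+89+21+5+3 = 1597+377+55+34+21+8 = … (37 more), for 40 in all.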